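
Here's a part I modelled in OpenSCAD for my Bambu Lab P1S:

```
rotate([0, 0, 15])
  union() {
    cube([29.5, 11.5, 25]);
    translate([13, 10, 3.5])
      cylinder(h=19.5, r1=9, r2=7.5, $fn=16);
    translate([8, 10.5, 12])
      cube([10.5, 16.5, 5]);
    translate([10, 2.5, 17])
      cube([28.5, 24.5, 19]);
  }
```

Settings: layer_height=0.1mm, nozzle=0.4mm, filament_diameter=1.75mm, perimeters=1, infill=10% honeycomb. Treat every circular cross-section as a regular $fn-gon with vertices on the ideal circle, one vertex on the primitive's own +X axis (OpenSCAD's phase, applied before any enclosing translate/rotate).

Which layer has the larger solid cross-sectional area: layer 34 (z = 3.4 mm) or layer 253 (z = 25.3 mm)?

Layer 34 (z = 3.4): the cube (footprint 29.5×11.5) is included at this height (area 339.25 mm²); the cone at (13, 10) is absent (z outside [3.5, 23]); the cube at (8, 10.5) is not intersected at this z (z outside [12, 17]); the cube at (10, 2.5) does not reach this height (z outside [17, 36]); Combining (union): only the 29.5×11.5 cube is present, so the union is just that shape — area = 339.25 mm²; (rotated 15° about Z; rotation is an isometry so areas/perimeters/island counts are preserved). So its area = 339.25 mm². Layer 253 (z = 25.3): the cube is absent (z outside [0, 25]); the cone at (13, 10) is not intersected at this z (z outside [3.5, 23]); the cube at (8, 10.5) is not intersected at this z (z outside [12, 17]); the cube at (10, 2.5) (footprint 28.5×24.5) is included at this height (area 698.25 mm²); Merging all regions: only the 28.5×24.5 cube at (10, 2.5) is present, so the union is just that shape — area = 698.25 mm²; (whole slice rotated 15° about Z — lengths, areas and connectivity unchanged). So its area = 698.25 mm². Layer 253 is larger (698.25 vs 339.25 mm²).

layer 253 (z = 25.3 mm)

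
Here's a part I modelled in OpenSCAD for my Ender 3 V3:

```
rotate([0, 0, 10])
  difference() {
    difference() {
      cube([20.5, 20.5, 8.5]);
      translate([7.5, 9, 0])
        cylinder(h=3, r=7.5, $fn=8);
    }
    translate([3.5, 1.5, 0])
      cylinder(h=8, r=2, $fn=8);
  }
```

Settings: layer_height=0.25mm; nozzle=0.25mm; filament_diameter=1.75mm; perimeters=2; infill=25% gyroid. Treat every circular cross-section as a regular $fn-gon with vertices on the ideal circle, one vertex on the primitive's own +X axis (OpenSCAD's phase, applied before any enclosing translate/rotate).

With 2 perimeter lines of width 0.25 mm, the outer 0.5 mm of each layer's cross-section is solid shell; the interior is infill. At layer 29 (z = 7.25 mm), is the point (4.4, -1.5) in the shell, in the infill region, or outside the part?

outside

At z = 7.25 mm: the 20.5×20.5 cube contributes its full rectangle; the cylinder at (7.5, 9) is not intersected at this z (z outside [0, 3]); After the difference (first − rest): none of the subtracted shapes is present at this height, so the 20.5×20.5 cube is unchanged — 1 connected region; the r=2 cylinder at (3.5, 1.5) contributes a regular 8-gon of circumradius 2; After the difference (first − rest): starting from the result so far, the r=2 cylinder at (3.5, 1.5) partially overlaps it — only the 10.71 mm² overlap (of its 11.31 mm²) is removed, clipping the outline — 1 connected region; (rotated 10° about Z; rotation is an isometry so areas/perimeters/island counts are preserved). Overall, the cross-section is a single solid region. Undo the 10° rotation: the query point maps to (4.073, -2.241) in the un-rotated model frame. The nearest boundary edge runs (20.50, 0.00)→(4.71, 0.00); distance from the point to it = 2.33 mm. The point is not inside any of the regions above, so it lies outside the cross-section (2.33 mm from the nearest boundary).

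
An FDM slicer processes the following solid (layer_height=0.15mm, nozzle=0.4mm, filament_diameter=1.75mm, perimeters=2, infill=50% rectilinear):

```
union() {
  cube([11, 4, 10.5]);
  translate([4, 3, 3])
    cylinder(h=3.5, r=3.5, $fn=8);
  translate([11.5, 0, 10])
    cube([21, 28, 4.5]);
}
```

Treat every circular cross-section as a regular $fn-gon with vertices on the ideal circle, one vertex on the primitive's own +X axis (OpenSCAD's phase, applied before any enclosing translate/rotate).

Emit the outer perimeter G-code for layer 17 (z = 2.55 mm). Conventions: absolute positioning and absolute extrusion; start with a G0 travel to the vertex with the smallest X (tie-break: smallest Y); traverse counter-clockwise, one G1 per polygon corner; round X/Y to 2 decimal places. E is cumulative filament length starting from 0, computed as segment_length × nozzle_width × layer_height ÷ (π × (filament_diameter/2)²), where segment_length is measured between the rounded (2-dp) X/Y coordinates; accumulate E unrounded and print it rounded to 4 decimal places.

At z = 2.55 mm: the 11×4 cube contributes its full rectangle; the cylinder at (4, 3) is not intersected at this z (z outside [3, 6.5]); the cube at (11.5, 0) is absent (z outside [10, 14.5]); Taking the union: only the 11×4 cube is present, so the union is just that shape — 1 connected region. The outline is a single polygon with 4 vertices. Extrusion per mm of travel: 0.4 × 0.15 / (π × 0.875²) = 0.024945. Accumulating E over each segment gives final E = 0.7484.

G0 X0.00 Y0.00 Z2.55
G1 X11.00 Y0.00 E0.2744
G1 X11.00 Y4.00 E0.3742
G1 X0.00 Y4.00 E0.6486
G1 X0.00 Y0.00 E0.7484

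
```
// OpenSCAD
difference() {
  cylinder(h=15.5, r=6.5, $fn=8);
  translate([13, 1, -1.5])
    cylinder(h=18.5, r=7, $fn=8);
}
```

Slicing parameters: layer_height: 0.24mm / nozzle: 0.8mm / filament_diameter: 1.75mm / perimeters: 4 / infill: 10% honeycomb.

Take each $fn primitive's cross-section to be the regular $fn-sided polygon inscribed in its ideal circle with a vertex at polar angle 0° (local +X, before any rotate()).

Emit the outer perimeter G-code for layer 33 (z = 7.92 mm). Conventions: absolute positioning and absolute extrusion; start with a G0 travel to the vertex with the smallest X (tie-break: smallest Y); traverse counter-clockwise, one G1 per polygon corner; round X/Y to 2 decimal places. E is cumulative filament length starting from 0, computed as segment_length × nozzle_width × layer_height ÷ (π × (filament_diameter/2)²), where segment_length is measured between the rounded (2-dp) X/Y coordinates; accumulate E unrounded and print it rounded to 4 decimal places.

G0 X-6.50 Y0.00 Z7.92
G1 X-4.60 Y-4.60 E0.3973
G1 X0.00 Y-6.50 E0.7946
G1 X4.60 Y-4.60 E1.1918
G1 X6.46 Y-0.10 E1.5805
G1 X6.00 Y1.00 E1.6757
G1 X6.04 Y1.10 E1.6843
G1 X4.60 Y4.60 E1.9864
G1 X0.00 Y6.50 E2.3837
G1 X-4.60 Y4.60 E2.7810
G1 X-6.50 Y0.00 E3.1783

At z = 7.92 mm: the r=6.5 cylinder contributes a regular 8-gon of circumradius 6.5; the cylinder at (13, 1): section is a regular 8-gon, circumradius r=7; After the difference (first − rest): starting from the r=6.5 cylinder, the r=7 cylinder at (13, 1) partially overlaps it — only the 0.09 mm² overlap (of its 138.59 mm²) is removed, clipping the outline — 1 connected region. The outline is a single polygon with 10 vertices. Extrusion per mm of travel: 0.8 × 0.24 / (π × 0.875²) = 0.079824. Accumulating E over each segment gives final E = 3.1783.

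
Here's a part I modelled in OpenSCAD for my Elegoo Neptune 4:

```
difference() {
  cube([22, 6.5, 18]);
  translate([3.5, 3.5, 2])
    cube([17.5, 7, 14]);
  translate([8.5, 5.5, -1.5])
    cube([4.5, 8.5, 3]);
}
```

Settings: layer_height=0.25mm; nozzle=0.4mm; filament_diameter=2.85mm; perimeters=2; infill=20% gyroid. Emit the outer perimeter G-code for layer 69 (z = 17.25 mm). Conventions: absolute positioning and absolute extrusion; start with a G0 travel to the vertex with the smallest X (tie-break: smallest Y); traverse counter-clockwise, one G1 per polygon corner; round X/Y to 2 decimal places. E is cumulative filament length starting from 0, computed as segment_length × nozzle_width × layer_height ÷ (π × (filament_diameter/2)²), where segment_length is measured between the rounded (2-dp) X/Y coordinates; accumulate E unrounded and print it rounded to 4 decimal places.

G0 X0.00 Y0.00 Z17.25
G1 X22.00 Y0.00 E0.3449
G1 X22.00 Y6.50 E0.4468
G1 X0.00 Y6.50 E0.7916
G1 X0.00 Y0.00 E0.8935

At z = 17.25 mm: the cube is present — its section is the full 22×6.5 rectangle; the cube at (3.5, 3.5) is not intersected at this z (z outside [2, 16]); the cube at (8.5, 5.5) does not reach this height (z outside [-1.5, 1.5]); Taking the first minus the rest: none of the subtracted shapes is present at this height, so the 22×6.5 cube is unchanged — 1 connected region. The outline is a single polygon with 4 vertices. Extrusion per mm of travel: 0.4 × 0.25 / (π × 1.425²) = 0.015675. Accumulating E over each segment gives final E = 0.8935.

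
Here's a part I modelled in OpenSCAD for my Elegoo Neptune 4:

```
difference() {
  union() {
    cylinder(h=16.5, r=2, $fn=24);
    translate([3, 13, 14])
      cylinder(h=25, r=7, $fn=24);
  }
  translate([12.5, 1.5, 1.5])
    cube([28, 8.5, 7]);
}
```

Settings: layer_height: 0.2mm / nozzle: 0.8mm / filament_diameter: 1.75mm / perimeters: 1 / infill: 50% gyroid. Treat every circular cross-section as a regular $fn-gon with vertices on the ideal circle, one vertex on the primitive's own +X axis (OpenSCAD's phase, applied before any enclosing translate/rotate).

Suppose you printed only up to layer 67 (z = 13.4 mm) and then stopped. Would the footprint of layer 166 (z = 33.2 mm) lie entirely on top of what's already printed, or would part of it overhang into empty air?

Compare the two slices. At z = 13.4: the cylinder: section is a regular 24-gon, circumradius r=2 (area = (24/2)·2.000²·sin(360°/24) = 12.42 mm²); the cylinder at (3, 13) is absent (z outside [14, 39]); Combining (union): only the r=2 cylinder is present, so the union is just that shape — area = 12.42 mm²; the cube at (12.5, 1.5) does not reach this height (z outside [1.5, 8.5]); After the difference (first − rest): none of the subtracted shapes is present at this height, so the result so far is unchanged — area = 12.42 mm². At z = 33.2: the cylinder is not intersected at this z (z outside [0, 16.5]); the r=7 cylinder at (3, 13) contributes a regular 24-gon of circumradius 7 (area = (24/2)·7.000²·sin(360°/24) = 152.19 mm²); Combining (union): only the r=7 cylinder at (3, 13) is present, so the union is just that shape — area = 152.19 mm²; the cube at (12.5, 1.5) does not reach this height (z outside [1.5, 8.5]); Subtracting the remaining from the first: none of the subtracted shapes is present at this height, so the result so far is unchanged — area = 152.19 mm². Checking containment: at z = 33.2 the cross-section extends beyond the z = 13.4 cross-section by about 152.19 mm².

part overhangs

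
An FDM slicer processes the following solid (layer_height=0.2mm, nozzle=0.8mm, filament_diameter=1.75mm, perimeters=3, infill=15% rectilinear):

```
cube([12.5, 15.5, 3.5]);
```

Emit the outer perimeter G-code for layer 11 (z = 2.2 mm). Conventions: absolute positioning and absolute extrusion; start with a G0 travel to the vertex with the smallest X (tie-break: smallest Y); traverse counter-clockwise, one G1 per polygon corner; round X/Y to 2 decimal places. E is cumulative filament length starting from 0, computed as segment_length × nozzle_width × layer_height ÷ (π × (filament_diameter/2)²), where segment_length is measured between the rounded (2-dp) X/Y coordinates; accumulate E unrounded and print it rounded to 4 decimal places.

At z = 2.2 mm: the cube is present — its section is the full 12.5×15.5 rectangle. The outline is a single polygon with 4 vertices. Extrusion per mm of travel: 0.8 × 0.2 / (π × 0.875²) = 0.066520. Accumulating E over each segment gives final E = 3.7251.

G0 X0.00 Y0.00 Z2.20
G1 X12.50 Y0.00 E0.8315
G1 X12.50 Y15.50 E1.8626
G1 X0.00 Y15.50 E2.6941
G1 X0.00 Y0.00 E3.7251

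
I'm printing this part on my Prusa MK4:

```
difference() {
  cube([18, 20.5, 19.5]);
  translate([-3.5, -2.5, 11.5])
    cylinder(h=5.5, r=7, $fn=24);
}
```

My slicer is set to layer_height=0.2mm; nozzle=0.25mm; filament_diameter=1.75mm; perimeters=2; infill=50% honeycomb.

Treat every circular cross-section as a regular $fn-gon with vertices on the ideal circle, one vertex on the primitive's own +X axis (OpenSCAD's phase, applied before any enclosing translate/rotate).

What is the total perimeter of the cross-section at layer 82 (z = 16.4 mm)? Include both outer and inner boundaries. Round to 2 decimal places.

At z = 16.4 mm: the 18×20.5 cube contributes its full rectangle (perimeter 77.00 mm); the cylinder at (-3.5, -2.5): section is a regular 24-gon, circumradius r=7 (perimeter = 2·24·7.000·sin(180°/24) = 43.86 mm); After the difference (first − rest): starting from the 18×20.5 cube, the r=7 cylinder at (-3.5, -2.5) partially overlaps it — only the 6.48 mm² overlap (of its 152.19 mm²) is removed, clipping the outline — boundary = 75.20 mm. Overall, the cross-section is a single solid region. Total boundary length (outer) = 75.20 mm.

75.20 mm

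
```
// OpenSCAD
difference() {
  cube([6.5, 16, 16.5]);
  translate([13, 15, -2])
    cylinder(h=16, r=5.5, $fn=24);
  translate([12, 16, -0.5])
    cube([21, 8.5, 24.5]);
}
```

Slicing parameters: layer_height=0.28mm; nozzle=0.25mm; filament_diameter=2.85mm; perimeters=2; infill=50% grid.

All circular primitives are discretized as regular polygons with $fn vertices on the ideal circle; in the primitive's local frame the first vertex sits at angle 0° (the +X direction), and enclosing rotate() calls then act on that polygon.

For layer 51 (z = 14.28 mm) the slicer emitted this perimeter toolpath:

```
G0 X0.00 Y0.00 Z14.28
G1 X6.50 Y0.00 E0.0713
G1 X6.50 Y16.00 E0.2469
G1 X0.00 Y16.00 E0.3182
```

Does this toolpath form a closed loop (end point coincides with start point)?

Start point (G0): (0.00, 0.00). End point (last G1): the path does not return to the start — open.

no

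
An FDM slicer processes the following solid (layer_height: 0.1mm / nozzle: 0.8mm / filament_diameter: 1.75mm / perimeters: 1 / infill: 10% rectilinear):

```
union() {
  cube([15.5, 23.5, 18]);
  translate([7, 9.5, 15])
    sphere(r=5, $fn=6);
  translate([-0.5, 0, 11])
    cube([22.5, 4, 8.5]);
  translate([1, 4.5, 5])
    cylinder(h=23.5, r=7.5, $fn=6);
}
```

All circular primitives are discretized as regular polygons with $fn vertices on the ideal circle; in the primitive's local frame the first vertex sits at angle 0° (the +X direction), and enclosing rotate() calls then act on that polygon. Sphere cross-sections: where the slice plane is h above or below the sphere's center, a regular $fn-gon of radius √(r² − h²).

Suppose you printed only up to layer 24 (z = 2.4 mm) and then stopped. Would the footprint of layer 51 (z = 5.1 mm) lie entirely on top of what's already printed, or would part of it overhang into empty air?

part overhangs

Compare the two slices. At z = 2.4: the cube (footprint 15.5×23.5) is included at this height (area 364.25 mm²); the sphere at (7, 9.5) is absent (|z−center|=12.600 > r=5); the cube at (-0.5, 0) is not intersected at this z (z outside [11, 19.5]); the cylinder at (1, 4.5) does not reach this height (z outside [5, 28.5]); Taking the union: only the 15.5×23.5 cube is present, so the union is just that shape — area = 364.25 mm². At z = 5.1: the cube (footprint 15.5×23.5) is included at this height (area 364.25 mm²); the sphere at (7, 9.5) does not reach this height (|z−center|=9.900 > r=5); the cube at (-0.5, 0) does not reach this height (z outside [11, 19.5]); the cylinder at (1, 4.5): section is a regular 6-gon, circumradius r=7.5 (area = (6/2)·7.500²·sin(360°/6) = 146.14 mm²); Taking the union: the regions partially overlap — summed areas 510.39 mm² minus the doubly-counted overlap 75.43 mm² gives 434.96 mm² — area = 434.96 mm². Checking containment: at z = 5.1 the cross-section extends beyond the z = 2.4 cross-section by about 70.71 mm².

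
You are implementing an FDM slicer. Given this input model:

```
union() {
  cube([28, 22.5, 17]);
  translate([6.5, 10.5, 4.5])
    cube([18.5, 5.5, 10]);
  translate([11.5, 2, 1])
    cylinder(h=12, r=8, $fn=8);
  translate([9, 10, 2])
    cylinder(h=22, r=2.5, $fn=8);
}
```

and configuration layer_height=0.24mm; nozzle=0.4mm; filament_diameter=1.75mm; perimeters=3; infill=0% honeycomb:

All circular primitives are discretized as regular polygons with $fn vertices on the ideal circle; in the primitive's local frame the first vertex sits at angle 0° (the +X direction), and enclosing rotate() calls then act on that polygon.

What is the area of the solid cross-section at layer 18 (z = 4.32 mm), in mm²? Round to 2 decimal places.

At z = 4.32 mm: the cube is present — its section is the full 28×22.5 rectangle (area 630.00 mm²); the cube at (6.5, 10.5) is absent (z outside [4.5, 14.5]); the r=8 cylinder at (11.5, 2) gives a regular 8-gon of circumradius 8 (constant along its height) (area = (8/2)·8.000²·sin(360°/8) = 181.02 mm²); the cylinder at (9, 10): section is a regular 8-gon, circumradius r=2.5 (area = (8/2)·2.500²·sin(360°/8) = 17.68 mm²); Merging all regions: the regions partially overlap — summed areas 828.70 mm² minus the doubly-counted overlap 138.53 mm² gives 690.17 mm² — area = 690.17 mm². Overall, the cross-section is a single solid region. Net area = 690.17 mm².

690.17 mm²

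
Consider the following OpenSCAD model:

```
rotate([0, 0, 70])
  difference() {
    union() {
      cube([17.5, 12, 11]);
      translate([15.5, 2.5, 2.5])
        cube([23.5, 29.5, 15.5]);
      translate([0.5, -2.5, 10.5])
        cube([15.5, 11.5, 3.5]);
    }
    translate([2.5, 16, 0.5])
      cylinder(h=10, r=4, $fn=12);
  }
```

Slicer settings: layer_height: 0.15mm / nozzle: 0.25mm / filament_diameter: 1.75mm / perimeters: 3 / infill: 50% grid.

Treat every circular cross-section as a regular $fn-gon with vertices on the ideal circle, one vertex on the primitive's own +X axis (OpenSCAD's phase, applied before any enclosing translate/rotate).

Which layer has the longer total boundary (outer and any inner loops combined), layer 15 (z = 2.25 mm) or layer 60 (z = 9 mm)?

layer 60 (z = 9 mm)

Layer 15 (z = 2.25): the cube (footprint 17.5×12) is included at this height (perimeter 59.00 mm); the cube at (15.5, 2.5) does not reach this height (z outside [2.5, 18]); the cube at (0.5, -2.5) is not intersected at this z (z outside [10.5, 14]); Combining (union): only the 17.5×12 cube is present, so the union is just that shape — boundary = 59.00 mm; the cylinder at (2.5, 16): section is a regular 12-gon, circumradius r=4 (perimeter = 2·12·4.000·sin(180°/12) = 24.85 mm); Taking the first minus the rest: starting from that combined region, the r=4 cylinder at (2.5, 16) misses the remaining region (no effect) — boundary = 59.00 mm; (rotated 70° about Z; rotation is an isometry so areas/perimeters/island counts are preserved). So its perimeter = 59.00 mm. Layer 60 (z = 9): the cube (footprint 17.5×12) is included at this height (perimeter 59.00 mm); the 23.5×29.5 cube at (15.5, 2.5) contributes its full rectangle (perimeter 106.00 mm); the cube at (0.5, -2.5) does not reach this height (z outside [10.5, 14]); Taking the union: the regions partially overlap (shared area 19.00 mm²), so the edge portions inside another operand are dropped and the merged outline is re-measured after clipping — boundary = 142.00 mm; the cylinder at (2.5, 16): section is a regular 12-gon, circumradius r=4 (perimeter = 2·12·4.000·sin(180°/12) = 24.85 mm); After the difference (first − rest): starting from the result so far, the r=4 cylinder at (2.5, 16) misses the remaining region (no effect) — boundary = 142.00 mm; (rotated 70° about Z; rotation is an isometry so areas/perimeters/island counts are preserved). So its perimeter = 142.00 mm. Layer 60 is larger (142.00 vs 59.00 mm).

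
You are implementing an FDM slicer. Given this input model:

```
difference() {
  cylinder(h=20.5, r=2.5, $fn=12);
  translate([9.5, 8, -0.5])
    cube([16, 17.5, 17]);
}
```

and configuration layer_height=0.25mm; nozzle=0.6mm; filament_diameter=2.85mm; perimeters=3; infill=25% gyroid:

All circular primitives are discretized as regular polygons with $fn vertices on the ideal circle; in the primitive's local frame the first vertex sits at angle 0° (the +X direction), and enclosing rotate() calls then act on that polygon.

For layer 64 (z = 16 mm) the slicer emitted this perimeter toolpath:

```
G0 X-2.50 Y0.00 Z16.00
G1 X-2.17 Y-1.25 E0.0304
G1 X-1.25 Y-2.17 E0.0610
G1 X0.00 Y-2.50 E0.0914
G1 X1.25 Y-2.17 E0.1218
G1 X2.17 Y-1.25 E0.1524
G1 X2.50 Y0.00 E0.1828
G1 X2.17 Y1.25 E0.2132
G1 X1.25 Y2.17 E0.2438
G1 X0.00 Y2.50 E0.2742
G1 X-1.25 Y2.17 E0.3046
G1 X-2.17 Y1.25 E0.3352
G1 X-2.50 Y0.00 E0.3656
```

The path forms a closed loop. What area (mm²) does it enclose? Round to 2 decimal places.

18.79 mm²

Apply the shoelace formula to the sequence of (X, Y) vertices; enclosed area = 18.79 mm².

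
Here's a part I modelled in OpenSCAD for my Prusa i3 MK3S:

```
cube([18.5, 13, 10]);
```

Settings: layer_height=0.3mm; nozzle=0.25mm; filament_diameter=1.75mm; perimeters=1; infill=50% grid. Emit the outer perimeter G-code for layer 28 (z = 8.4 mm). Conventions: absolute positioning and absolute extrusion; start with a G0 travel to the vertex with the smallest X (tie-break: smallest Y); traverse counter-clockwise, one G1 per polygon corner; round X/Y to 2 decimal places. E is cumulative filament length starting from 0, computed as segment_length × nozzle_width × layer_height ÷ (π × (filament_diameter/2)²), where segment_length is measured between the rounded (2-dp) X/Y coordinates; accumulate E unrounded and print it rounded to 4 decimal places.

At z = 8.4 mm: the cube is present — its section is the full 18.5×13 rectangle. The outline is a single polygon with 4 vertices. Extrusion per mm of travel: 0.25 × 0.3 / (π × 0.875²) = 0.031181. Accumulating E over each segment gives final E = 1.9644.

G0 X0.00 Y0.00 Z8.40
G1 X18.50 Y0.00 E0.5769
G1 X18.50 Y13.00 E0.9822
G1 X0.00 Y13.00 E1.5591
G1 X0.00 Y0.00 E1.9644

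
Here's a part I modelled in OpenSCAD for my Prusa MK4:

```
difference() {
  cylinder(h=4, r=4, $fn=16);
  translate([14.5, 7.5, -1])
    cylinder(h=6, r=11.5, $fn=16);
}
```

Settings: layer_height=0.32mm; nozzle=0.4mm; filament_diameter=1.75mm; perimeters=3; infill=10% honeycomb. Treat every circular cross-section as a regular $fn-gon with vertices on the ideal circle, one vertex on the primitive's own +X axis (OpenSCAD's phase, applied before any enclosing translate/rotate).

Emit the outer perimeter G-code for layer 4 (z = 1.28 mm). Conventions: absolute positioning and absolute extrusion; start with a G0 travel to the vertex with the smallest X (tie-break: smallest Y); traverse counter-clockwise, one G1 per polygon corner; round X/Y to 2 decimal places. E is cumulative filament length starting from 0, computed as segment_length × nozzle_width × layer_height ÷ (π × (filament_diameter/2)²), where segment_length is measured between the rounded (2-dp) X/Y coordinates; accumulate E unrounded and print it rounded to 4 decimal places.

G0 X-4.00 Y0.00 Z1.28
G1 X-3.70 Y-1.53 E0.0830
G1 X-2.83 Y-2.83 E0.1662
G1 X-1.53 Y-3.70 E0.2495
G1 X0.00 Y-4.00 E0.3324
G1 X1.53 Y-3.70 E0.4154
G1 X2.83 Y-2.83 E0.4986
G1 X3.70 Y-1.53 E0.5819
G1 X4.00 Y0.00 E0.6649
G1 X3.70 Y1.53 E0.7478
G1 X2.83 Y2.83 E0.8311
G1 X1.53 Y3.70 E0.9143
G1 X0.00 Y4.00 E0.9973
G1 X-1.53 Y3.70 E1.0803
G1 X-2.83 Y2.83 E1.1635
G1 X-3.70 Y1.53 E1.2467
G1 X-4.00 Y0.00 E1.3297

At z = 1.28 mm: the r=4 cylinder gives a regular 16-gon of circumradius 4 (constant along its height); the cylinder at (14.5, 7.5): section is a regular 16-gon, circumradius r=11.5; Subtracting the remaining from the first: starting from the r=4 cylinder, the r=11.5 cylinder at (14.5, 7.5) misses the remaining region (no effect) — 1 connected region. The outline is a single polygon with 16 vertices. Extrusion per mm of travel: 0.4 × 0.32 / (π × 0.875²) = 0.053216. Accumulating E over each segment gives final E = 1.3297.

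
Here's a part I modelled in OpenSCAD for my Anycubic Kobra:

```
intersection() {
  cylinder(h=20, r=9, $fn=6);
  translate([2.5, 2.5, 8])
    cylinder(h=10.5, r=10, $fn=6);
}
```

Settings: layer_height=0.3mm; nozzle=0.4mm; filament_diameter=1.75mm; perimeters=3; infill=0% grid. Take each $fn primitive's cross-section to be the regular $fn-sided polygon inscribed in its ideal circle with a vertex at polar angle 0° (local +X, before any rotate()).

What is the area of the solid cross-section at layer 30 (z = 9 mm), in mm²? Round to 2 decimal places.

At z = 9 mm: the cylinder: section is a regular 6-gon, circumradius r=9 (area = (6/2)·9.000²·sin(360°/6) = 210.44 mm²); the cylinder at (2.5, 2.5): section is a regular 6-gon, circumradius r=10 (area = (6/2)·10.000²·sin(360°/6) = 259.81 mm²); After intersecting: the r=10 cylinder at (2.5, 2.5) partially overlaps the r=9 cylinder; clipping to the common part keeps 172.02 mm² — area = 172.02 mm². Overall, the cross-section is a single solid region. Net area = 172.02 mm².

172.02 mm²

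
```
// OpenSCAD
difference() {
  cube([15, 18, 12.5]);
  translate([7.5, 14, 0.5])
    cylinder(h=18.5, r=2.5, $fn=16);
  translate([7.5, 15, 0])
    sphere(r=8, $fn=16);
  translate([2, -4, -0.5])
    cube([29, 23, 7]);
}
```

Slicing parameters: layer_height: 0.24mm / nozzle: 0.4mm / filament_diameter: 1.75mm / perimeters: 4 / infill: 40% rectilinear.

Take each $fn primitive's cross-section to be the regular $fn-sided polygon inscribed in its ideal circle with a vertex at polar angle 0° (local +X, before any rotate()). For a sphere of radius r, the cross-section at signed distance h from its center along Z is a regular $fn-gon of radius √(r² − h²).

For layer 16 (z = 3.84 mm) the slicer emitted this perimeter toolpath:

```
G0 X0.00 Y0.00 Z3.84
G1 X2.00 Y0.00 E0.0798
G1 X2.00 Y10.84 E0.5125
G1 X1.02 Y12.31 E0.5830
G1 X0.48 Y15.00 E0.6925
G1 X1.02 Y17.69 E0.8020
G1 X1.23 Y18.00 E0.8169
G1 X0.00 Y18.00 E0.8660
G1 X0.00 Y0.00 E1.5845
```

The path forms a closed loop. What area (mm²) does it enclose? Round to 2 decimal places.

28.28 mm²

Apply the shoelace formula to the sequence of (X, Y) vertices; enclosed area = 28.28 mm².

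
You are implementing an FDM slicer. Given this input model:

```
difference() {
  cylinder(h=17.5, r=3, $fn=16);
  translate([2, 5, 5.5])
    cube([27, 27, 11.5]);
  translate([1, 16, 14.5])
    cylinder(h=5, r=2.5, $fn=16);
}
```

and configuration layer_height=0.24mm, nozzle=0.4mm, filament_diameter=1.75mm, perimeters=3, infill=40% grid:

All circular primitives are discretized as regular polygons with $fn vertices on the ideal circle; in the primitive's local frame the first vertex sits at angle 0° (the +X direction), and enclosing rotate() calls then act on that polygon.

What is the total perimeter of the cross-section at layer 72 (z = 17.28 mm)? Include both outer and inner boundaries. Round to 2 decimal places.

18.73 mm

At z = 17.28 mm: the r=3 cylinder gives a regular 16-gon of circumradius 3 (constant along its height) (perimeter = 2·16·3.000·sin(180°/16) = 18.73 mm); the cube at (2, 5) does not reach this height (z outside [5.5, 17]); the r=2.5 cylinder at (1, 16) contributes a regular 16-gon of circumradius 2.5 (perimeter = 2·16·2.500·sin(180°/16) = 15.61 mm); After the difference (first − rest): starting from the r=3 cylinder, the r=2.5 cylinder at (1, 16) misses the remaining region (no effect) — boundary = 18.73 mm. Overall, the cross-section is a single solid region. Total boundary length (outer) = 18.73 mm.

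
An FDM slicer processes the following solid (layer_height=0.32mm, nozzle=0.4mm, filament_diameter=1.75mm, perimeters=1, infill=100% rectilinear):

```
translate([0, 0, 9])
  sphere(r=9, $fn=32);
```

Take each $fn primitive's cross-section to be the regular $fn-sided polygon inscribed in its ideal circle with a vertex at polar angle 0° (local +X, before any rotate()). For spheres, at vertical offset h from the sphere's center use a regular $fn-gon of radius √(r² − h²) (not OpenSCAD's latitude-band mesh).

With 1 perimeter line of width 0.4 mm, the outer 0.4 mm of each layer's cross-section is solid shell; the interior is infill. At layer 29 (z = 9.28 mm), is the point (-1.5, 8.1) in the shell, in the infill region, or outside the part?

infill

At z = 9.28 mm: the r=9 sphere slices to a regular 32-gon of circumradius 8.996 (√(r²−h²) with h=0.28 from center). Overall, the cross-section is a single solid region. The nearest boundary edge runs (0.00, 9.00)→(-1.75, 8.82); distance from the point to it = 0.74 mm. The point is inside the cross-section and 0.74 mm from the nearest boundary — more than the 0.4 mm shell width (1 × 0.4), so it's in the infill interior.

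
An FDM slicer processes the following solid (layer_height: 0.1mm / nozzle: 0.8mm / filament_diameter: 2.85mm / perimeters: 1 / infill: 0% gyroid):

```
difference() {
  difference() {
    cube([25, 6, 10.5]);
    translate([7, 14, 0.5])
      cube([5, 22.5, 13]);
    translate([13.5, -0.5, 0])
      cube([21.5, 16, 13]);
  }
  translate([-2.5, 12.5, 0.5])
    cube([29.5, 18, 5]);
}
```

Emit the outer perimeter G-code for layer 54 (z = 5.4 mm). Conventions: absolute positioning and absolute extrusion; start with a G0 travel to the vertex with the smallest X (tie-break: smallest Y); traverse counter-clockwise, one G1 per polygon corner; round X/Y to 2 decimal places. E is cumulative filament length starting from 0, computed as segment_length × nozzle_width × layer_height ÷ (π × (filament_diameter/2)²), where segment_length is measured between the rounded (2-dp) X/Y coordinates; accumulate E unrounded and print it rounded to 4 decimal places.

At z = 5.4 mm: the cube (footprint 25×6) is included at this height; the cube at (7, 14) is present — its section is the full 5×22.5 rectangle; the cube at (13.5, -0.5) is present — its section is the full 21.5×16 rectangle; Taking the first minus the rest: starting from the 25×6 cube, the 5×22.5 cube at (7, 14) misses the remaining region (no effect); the 21.5×16 cube at (13.5, -0.5) partially overlaps it — only the 69.00 mm² overlap (of its 344.00 mm²) is removed, clipping the outline — 1 connected region; the cube at (-2.5, 12.5) (footprint 29.5×18) is included at this height; Subtracting the remaining from the first: starting from the result so far, the 29.5×18 cube at (-2.5, 12.5) misses the remaining region (no effect) — 1 connected region. The outline is a single polygon with 4 vertices. Extrusion per mm of travel: 0.8 × 0.1 / (π × 1.425²) = 0.012540. Accumulating E over each segment gives final E = 0.4891.

G0 X0.00 Y0.00 Z5.40
G1 X13.50 Y0.00 E0.1693
G1 X13.50 Y6.00 E0.2445
G1 X0.00 Y6.00 E0.4138
G1 X0.00 Y0.00 E0.4891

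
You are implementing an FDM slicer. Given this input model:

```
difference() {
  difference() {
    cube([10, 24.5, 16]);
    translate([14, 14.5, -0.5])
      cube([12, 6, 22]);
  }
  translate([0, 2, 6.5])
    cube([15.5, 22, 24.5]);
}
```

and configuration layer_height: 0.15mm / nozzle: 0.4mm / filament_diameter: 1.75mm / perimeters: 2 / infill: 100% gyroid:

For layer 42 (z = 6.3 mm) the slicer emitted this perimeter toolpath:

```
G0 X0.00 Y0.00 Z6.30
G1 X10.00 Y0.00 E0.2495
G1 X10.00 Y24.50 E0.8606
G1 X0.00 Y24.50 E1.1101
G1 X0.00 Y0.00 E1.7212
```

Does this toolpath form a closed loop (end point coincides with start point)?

yes

Start point (G0): (0.00, 0.00). End point (last G1): the path returns to the start — closed.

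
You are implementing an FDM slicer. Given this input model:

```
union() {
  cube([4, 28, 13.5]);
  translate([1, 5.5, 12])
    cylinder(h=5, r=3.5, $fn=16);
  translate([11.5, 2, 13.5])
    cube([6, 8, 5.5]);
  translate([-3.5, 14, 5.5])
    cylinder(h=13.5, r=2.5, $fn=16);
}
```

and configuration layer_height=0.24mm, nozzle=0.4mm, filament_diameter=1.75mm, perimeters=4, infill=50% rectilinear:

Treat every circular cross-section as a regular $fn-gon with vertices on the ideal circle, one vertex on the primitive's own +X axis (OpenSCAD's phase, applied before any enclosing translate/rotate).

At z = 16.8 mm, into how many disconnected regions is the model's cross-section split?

3

At z = 16.8 mm: the cube does not reach this height (z outside [0, 13.5]); the r=3.5 cylinder at (1, 5.5) contributes a regular 16-gon of circumradius 3.5; the cube at (11.5, 2) is present — its section is the full 6×8 rectangle; the cylinder at (-3.5, 14): section is a regular 16-gon, circumradius r=2.5; Merging all regions: the 3 present regions are separate (no shared area or edge), so areas and boundary lengths simply add and each stays a separate island — 3 connected regions. The result has 3 disconnected regions.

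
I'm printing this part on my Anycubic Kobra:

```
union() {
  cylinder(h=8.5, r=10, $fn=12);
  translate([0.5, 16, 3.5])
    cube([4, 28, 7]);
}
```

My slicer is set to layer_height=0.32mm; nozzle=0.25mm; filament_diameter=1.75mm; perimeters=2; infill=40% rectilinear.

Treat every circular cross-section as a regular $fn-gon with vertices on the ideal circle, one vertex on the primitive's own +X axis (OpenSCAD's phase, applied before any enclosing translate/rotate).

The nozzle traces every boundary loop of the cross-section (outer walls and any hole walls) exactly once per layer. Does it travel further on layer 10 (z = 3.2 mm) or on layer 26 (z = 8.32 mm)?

Layer 10 (z = 3.2): the r=10 cylinder gives a regular 12-gon of circumradius 10 (constant along its height) (perimeter = 2·12·10.000·sin(180°/12) = 62.12 mm); the cube at (0.5, 16) is not intersected at this z (z outside [3.5, 10.5]); Combining (union): only the r=10 cylinder is present, so the union is just that shape — boundary = 62.12 mm. So its perimeter = 62.12 mm. Layer 26 (z = 8.32): the r=10 cylinder contributes a regular 12-gon of circumradius 10 (perimeter = 2·12·10.000·sin(180°/12) = 62.12 mm); the cube at (0.5, 16) (footprint 4×28) is included at this height (perimeter 64.00 mm); Combining (union): the 2 present regions are separate (no shared area or edge), so areas and boundary lengths simply add and each stays a separate island — boundary = 126.12 mm. So its perimeter = 126.12 mm. Layer 26 is larger (126.12 vs 62.12 mm).

layer 26 (z = 8.32 mm)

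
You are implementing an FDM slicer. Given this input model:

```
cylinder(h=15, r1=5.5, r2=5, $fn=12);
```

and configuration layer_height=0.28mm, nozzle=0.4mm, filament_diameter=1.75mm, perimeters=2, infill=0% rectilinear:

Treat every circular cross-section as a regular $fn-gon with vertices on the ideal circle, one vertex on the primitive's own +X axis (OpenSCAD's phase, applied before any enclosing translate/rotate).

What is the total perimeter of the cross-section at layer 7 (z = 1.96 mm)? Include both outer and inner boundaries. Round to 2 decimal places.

At z = 1.96 mm: the cone: at t=0.131 of its height the radius interpolates to r₁+(r₂−r₁)t = 5.435, giving a regular 12-gon of that circumradius (perimeter = 2·12·5.435·sin(180°/12) = 33.76 mm). Overall, the cross-section is a single solid region. Total boundary length (outer) = 33.76 mm.

33.76 mm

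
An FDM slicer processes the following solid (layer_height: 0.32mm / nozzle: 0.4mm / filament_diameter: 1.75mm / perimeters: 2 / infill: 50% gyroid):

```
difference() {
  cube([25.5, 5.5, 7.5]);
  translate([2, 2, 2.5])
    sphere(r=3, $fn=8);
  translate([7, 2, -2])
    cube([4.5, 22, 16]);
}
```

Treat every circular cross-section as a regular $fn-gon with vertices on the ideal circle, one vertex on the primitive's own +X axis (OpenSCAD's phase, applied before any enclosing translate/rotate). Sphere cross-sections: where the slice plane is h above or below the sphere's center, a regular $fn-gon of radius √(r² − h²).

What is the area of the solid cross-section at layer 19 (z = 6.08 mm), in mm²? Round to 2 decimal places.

At z = 6.08 mm: the cube (footprint 25.5×5.5) is included at this height (area 140.25 mm²); the sphere at (2, 2) is not intersected at this z (|z−center|=3.580 > r=3); the 4.5×22 cube at (7, 2) contributes its full rectangle (area 99.00 mm²); Taking the first minus the rest: starting from the 25.5×5.5 cube (140.25 mm²), the 4.5×22 cube at (7, 2) partially overlaps it — only the 15.75 mm² overlap (of its 99.00 mm²) is removed, clipping the outline — area = 124.50 mm². Overall, the cross-section is a single solid region. Net area = 124.50 mm².

124.50 mm²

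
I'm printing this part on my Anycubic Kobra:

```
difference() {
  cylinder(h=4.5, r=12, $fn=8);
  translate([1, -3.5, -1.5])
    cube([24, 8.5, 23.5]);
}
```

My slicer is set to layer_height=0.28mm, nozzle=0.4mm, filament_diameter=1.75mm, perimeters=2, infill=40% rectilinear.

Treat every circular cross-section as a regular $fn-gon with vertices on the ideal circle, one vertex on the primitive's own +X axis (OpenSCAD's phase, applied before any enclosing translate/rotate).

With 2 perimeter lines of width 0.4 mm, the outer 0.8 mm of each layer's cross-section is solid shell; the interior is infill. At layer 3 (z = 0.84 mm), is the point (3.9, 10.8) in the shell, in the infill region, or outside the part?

outside

At z = 0.84 mm: the cylinder: section is a regular 8-gon, circumradius r=12; the 24×8.5 cube at (1, -3.5) contributes its full rectangle; Subtracting the remaining from the first: starting from the r=12 cylinder, the 24×8.5 cube at (1, -3.5) partially overlaps it — only the 85.79 mm² overlap (of its 204.00 mm²) is removed, clipping the outline — 1 connected region. Overall, the cross-section is a single solid region. The nearest boundary edge runs (0.00, 12.00)→(8.49, 8.49); distance from the point to it = 0.38 mm. The point is not inside any of the regions above, so it lies outside the cross-section (0.38 mm from the nearest boundary).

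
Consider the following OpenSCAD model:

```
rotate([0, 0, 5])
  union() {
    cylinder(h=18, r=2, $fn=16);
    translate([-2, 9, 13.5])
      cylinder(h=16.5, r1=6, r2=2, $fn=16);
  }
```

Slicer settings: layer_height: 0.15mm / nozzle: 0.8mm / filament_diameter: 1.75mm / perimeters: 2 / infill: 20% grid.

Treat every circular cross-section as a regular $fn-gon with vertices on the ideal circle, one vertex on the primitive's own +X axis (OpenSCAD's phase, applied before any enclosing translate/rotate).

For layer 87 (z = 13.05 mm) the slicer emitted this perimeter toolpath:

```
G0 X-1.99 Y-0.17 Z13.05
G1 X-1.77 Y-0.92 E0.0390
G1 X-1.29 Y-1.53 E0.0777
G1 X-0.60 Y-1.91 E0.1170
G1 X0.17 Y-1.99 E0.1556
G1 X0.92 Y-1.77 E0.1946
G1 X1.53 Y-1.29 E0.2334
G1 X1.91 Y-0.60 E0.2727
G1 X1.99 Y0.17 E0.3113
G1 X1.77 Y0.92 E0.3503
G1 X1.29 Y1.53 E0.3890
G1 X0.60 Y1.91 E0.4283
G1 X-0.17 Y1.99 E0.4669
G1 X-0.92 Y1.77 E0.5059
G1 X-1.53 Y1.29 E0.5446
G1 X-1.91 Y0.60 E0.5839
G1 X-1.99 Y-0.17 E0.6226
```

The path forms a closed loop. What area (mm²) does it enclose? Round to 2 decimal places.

Apply the shoelace formula to the sequence of (X, Y) vertices; enclosed area = 12.23 mm².

12.23 mm²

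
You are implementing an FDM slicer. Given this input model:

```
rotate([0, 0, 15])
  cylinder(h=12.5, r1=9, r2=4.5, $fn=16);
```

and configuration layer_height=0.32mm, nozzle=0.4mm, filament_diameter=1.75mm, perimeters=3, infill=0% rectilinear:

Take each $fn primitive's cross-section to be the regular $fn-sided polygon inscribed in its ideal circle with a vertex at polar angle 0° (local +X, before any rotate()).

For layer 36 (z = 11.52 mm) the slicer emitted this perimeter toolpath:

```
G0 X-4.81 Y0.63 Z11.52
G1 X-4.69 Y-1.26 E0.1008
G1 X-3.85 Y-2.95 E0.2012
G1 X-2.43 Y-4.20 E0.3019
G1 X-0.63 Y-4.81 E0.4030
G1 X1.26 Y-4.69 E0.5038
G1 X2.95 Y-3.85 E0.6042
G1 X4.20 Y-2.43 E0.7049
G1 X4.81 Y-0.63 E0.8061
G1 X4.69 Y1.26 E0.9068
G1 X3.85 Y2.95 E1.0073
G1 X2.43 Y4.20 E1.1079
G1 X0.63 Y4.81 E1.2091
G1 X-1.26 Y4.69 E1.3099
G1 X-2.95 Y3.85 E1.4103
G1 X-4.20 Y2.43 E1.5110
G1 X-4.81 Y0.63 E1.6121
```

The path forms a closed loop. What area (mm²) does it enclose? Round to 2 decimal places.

Apply the shoelace formula to the sequence of (X, Y) vertices; enclosed area = 72.09 mm².

72.09 mm²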